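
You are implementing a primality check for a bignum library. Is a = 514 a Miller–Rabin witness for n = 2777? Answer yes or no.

no

n − 1 = 2776 = 2^3 · 347, so s = 3 and d = 347.
x_0 = 514^347 mod 2777 = 190.
x_0 is neither 1 nor 2776, so continue squaring.
x_1 = 190^2 mod 2777 = 2776.
x_1 ≡ −1, so 514 is not a witness.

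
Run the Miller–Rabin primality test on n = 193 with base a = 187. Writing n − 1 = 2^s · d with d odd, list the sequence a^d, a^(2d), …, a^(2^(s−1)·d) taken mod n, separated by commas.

n − 1 = 192 = 2^6 · 3, so s = 6 and d = 3.
x_0 = 187^3 mod 193 = 170.
x_1 = 170^2 mod 193 = 143.
x_2 = 143^2 mod 193 = 184.
x_3 = 184^2 mod 193 = 81.
x_4 = 81^2 mod 193 = 192.
x_5 = 192^2 mod 193 = 1.

170, 143, 184, 81, 192, 1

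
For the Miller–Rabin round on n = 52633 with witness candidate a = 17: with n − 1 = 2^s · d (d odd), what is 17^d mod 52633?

n − 1 = 52632 = 2^3 · 6579, so s = 3 and d = 6579.
17^6579 mod 52633 = 825.

825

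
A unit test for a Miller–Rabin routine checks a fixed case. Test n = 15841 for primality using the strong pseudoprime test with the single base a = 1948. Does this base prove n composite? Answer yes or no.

n − 1 = 15840 = 2^5 · 495, so s = 5 and d = 495.
x_0 = 1948^495 mod 15841 = 5083.
x_0 is neither 1 nor 15840, so continue squaring.
x_1 = 5083^2 mod 15841 = 218.
x_2 = 218^2 mod 15841 = 1.
x_2 = 1 but x_1 ≠ ±1, a nontrivial square root of 1 — 1948 is a witness and 15841 is composite.

yes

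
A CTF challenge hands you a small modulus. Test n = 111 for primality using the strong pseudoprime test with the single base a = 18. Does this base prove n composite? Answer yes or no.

yes

n − 1 = 110 = 2^1 · 55, so s = 1 and d = 55.
x_0 = 18^55 mod 111 = 93.
x_0 ∉ {1, 110} and s = 1, so 18 is a Miller–Rabin witness and 111 is composite.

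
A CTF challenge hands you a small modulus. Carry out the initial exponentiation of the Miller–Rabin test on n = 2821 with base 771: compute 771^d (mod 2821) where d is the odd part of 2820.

n − 1 = 2820 = 2^2 · 705, so s = 2 and d = 705.
771^705 mod 2821 = 1611.

1611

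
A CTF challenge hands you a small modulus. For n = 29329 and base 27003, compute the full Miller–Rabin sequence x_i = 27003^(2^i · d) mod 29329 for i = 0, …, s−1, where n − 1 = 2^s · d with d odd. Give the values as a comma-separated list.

n − 1 = 29328 = 2^4 · 1833, so s = 4 and d = 1833.
x_0 = 27003^1833 mod 29329 = 6569.
x_1 = 6569^2 mod 29329 = 8802.
x_2 = 8802^2 mod 29329 = 17315.
x_3 = 17315^2 mod 29329 = 8187.

6569, 8802, 17315, 8187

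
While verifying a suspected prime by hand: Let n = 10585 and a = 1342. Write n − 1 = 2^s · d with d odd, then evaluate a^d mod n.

n − 1 = 10584 = 2^3 · 1323, so s = 3 and d = 1323.
By repeated squaring, 1342^1323 ≡ 1438 (mod 10585).

1438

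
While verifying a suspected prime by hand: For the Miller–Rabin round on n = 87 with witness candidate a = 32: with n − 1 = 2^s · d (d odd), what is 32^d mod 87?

n − 1 = 86 = 2^1 · 43, so s = 1 and d = 43.
32^43 mod 87 = 26.

26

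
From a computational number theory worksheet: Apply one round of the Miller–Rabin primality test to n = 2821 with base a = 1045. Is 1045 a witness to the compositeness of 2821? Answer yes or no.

yes

n − 1 = 2820 = 2^2 · 705, so s = 2 and d = 705.
Repeated squaring mod 2821: 1045^1 ≡ 1045, 1045^2 ≡ 298, 1045^4 ≡ 1353, 1045^8 ≡ 2601, 1045^16 ≡ 443, 1045^32 ≡ 1600, 1045^64 ≡ 1353, 1045^128 ≡ 2601, 1045^256 ≡ 443, 1045^512 ≡ 1600.
705 = 512 + 128 + 64 + 1, so 1045^705 ≡ 1600·2601·1353·1045 ≡ 2696 (mod 2821).
x_0 = 1045^705 mod 2821 = 2696.
x_0 is neither 1 nor 2820, so continue squaring.
x_1 = 2696^2 mod 2821 = 1520.
Reached i = s−1 = 1 without hitting −1: 1045 is a Miller–Rabin witness and 2821 is composite.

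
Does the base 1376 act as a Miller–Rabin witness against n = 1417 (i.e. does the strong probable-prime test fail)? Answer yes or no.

n − 1 = 1416 = 2^3 · 177, so s = 3 and d = 177.
By repeated squaring, 1376^177 ≡ 905 (mod 1417).
x_0 = 1376^177 mod 1417 = 905.
x_0 is neither 1 nor 1416, so continue squaring.
x_1 = 905^2 mod 1417 = 1416.
x_1 ≡ −1, so 1376 is not a witness.

no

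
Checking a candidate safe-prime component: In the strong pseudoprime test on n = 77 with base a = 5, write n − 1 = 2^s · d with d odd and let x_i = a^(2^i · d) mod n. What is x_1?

4

n − 1 = 76 = 2^2 · 19, so s = 2 and d = 19.
Repeated squaring mod 77: 5^1 ≡ 5, 5^2 ≡ 25, 5^4 ≡ 9, 5^8 ≡ 4, 5^16 ≡ 16.
19 = 16 + 2 + 1, so 5^19 ≡ 16·25·5 ≡ 75 (mod 77).
x_0 = 75.
x_1 = 75^2 mod 77 = 4.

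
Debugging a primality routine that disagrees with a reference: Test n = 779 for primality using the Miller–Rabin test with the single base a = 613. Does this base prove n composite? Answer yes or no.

yes

n − 1 = 778 = 2^1 · 389, so s = 1 and d = 389.
x_0 = 613^389 mod 779 = 595.
x_0 ∉ {1, 778} and s = 1, so 613 is a Miller–Rabin witness and 779 is composite.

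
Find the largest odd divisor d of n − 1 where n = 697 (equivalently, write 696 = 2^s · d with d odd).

87

Halving: 696 → 348 → 174 → 87; 87 is odd.
So 696 = 2^3 · 87.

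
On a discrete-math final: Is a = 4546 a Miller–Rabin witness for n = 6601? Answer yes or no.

n − 1 = 6600 = 2^3 · 825, so s = 3 and d = 825.
By repeated squaring, 4546^825 ≡ 4829 (mod 6601).
x_0 = 4546^825 mod 6601 = 4829.
x_0 is neither 1 nor 6600, so continue squaring.
x_1 = 4829^2 mod 6601 = 4509.
x_2 = 4509^2 mod 6601 = 1.
x_2 = 1 but x_1 ≠ ±1, a nontrivial square root of 1 — 4546 is a witness and 6601 is composite.

yes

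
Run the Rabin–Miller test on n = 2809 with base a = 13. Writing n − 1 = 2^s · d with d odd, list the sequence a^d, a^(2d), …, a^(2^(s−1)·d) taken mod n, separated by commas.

n − 1 = 2808 = 2^3 · 351, so s = 3 and d = 351.
x_0 = 13^351 mod 2809 = 584.
x_1 = 584^2 mod 2809 = 1167.
x_2 = 1167^2 mod 2809 = 2333.

584, 1167, 2333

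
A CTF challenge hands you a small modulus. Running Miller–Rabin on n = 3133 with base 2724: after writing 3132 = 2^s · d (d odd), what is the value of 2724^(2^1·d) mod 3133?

2248

n − 1 = 3132 = 2^2 · 783, so s = 2 and d = 783.
x_0 = 2724^783 mod 3133 = 863.
x_1 = 863^2 mod 3133 = 2248.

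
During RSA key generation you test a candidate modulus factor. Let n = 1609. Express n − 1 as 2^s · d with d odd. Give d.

Halving: 1608 → 804 → 402 → 201; 201 is odd.
So 1608 = 2^3 · 201.

201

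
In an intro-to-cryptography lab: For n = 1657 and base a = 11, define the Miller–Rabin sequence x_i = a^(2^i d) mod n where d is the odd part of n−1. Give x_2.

1656

n − 1 = 1656 = 2^3 · 207, so s = 3 and d = 207.
By repeated squaring, 11^207 ≡ 1418 (mod 1657).
x_0 = 1418.
x_1 = 1418^2 mod 1657 = 783.
x_2 = 783^2 mod 1657 = 1656.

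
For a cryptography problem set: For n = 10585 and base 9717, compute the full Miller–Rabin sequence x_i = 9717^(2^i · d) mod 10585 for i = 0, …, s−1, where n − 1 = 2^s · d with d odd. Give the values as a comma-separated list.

n − 1 = 10584 = 2^3 · 1323, so s = 3 and d = 1323.
x_0 = 9717^1323 mod 10585 = 7958.
x_1 = 7958^2 mod 10585 = 10294.
x_2 = 10294^2 mod 10585 = 1.

7958, 10294, 1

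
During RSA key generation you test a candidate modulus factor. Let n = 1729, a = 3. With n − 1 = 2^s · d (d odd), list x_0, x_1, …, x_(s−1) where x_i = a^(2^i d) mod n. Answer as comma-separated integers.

n − 1 = 1728 = 2^6 · 27, so s = 6 and d = 27.
x_0 = 3^27 mod 1729 = 664.
x_1 = 664^2 mod 1729 = 1.
x_2 = 1^2 mod 1729 = 1.
x_3 = 1^2 mod 1729 = 1.
x_4 = 1^2 mod 1729 = 1.
x_5 = 1^2 mod 1729 = 1.

664, 1, 1, 1, 1, 1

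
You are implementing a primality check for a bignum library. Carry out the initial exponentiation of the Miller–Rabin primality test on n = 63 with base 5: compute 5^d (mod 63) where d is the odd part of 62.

5

n − 1 = 62 = 2^1 · 31, so s = 1 and d = 31.
Repeated squaring mod 63: 5^1 ≡ 5, 5^2 ≡ 25, 5^4 ≡ 58, 5^8 ≡ 25, 5^16 ≡ 58.
31 = 16 + 8 + 4 + 2 + 1, so 5^31 ≡ 58·25·58·25·5 ≡ 5 (mod 63).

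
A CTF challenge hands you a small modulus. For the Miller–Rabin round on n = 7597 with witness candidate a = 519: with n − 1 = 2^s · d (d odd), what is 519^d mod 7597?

n − 1 = 7596 = 2^2 · 1899, so s = 2 and d = 1899.
By repeated squaring, 519^1899 ≡ 6524 (mod 7597).

6524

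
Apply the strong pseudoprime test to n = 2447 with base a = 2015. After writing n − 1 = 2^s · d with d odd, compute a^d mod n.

n − 1 = 2446 = 2^1 · 1223, so s = 1 and d = 1223.
Repeated squaring mod 2447: 2015^1 ≡ 2015, 2015^2 ≡ 652, 2015^4 ≡ 1773, 2015^8 ≡ 1581, 2015^16 ≡ 1174, 2015^32 ≡ 615, 2015^64 ≡ 1387, 2015^128 ≡ 427, 2015^256 ≡ 1251, 2015^512 ≡ 1368, 2015^1024 ≡ 1916.
1223 = 1024 + 128 + 64 + 4 + 2 + 1, so 2015^1223 ≡ 1916·427·1387·1773·652·2015 ≡ 2446 (mod 2447).

2446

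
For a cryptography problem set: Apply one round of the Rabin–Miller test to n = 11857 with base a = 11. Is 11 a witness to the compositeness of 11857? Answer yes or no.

yes

n − 1 = 11856 = 2^4 · 741, so s = 4 and d = 741.
Repeated squaring mod 11857: 11^1 ≡ 11, 11^2 ≡ 121, 11^4 ≡ 2784, 11^8 ≡ 8035, 11^16 ≡ 11717, 11^32 ≡ 7743, 11^64 ≡ 5057, 11^128 ≡ 9557, 11^256 ≡ 1778, 11^512 ≡ 7322.
741 = 512 + 128 + 64 + 32 + 4 + 1, so 11^741 ≡ 7322·9557·5057·7743·2784·11 ≡ 9332 (mod 11857).
x_0 = 11^741 mod 11857 = 9332.
x_0 is neither 1 nor 11856, so continue squaring.
x_1 = 9332^2 mod 11857 = 8416.
x_2 = 8416^2 mod 11857 = 7195.
x_3 = 7195^2 mod 11857 = 363.
Reached i = s−1 = 3 without hitting −1: 11 is a Miller–Rabin witness and 11857 is composite.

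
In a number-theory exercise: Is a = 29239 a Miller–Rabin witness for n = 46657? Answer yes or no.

n − 1 = 46656 = 2^6 · 729, so s = 6 and d = 729.
By repeated squaring, 29239^729 ≡ 20610 (mod 46657).
x_0 = 29239^729 mod 46657 = 20610.
x_0 is neither 1 nor 46656, so continue squaring.
x_1 = 20610^2 mod 46657 = 6772.
x_2 = 6772^2 mod 46657 = 42810.
x_3 = 42810^2 mod 46657 = 9140.
x_4 = 9140^2 mod 46657 = 23570.
x_5 = 23570^2 mod 46657 = 1.
x_5 = 1 but x_4 ≠ ±1, a nontrivial square root of 1 — 29239 is a witness and 46657 is composite.

yes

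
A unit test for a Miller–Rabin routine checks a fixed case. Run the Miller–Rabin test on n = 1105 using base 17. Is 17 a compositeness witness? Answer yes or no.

n − 1 = 1104 = 2^4 · 69, so s = 4 and d = 69.
x_0 = 17^69 mod 1105 = 272.
x_0 is neither 1 nor 1104, so continue squaring.
x_1 = 272^2 mod 1105 = 1054.
x_2 = 1054^2 mod 1105 = 391.
x_3 = 391^2 mod 1105 = 391.
Reached i = s−1 = 3 without hitting −1: 17 is a Miller–Rabin witness and 1105 is composite.

yes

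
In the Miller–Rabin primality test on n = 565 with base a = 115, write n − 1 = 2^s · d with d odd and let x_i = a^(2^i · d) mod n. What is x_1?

n − 1 = 564 = 2^2 · 141, so s = 2 and d = 141.
x_0 = 115^141 mod 565 = 115.
x_1 = 115^2 mod 565 = 230.

230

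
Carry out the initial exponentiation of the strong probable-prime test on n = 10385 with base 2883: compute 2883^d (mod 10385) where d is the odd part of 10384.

10013

n − 1 = 10384 = 2^4 · 649, so s = 4 and d = 649.
Repeated squaring mod 10385: 2883^1 ≡ 2883, 2883^2 ≡ 3689, 2883^4 ≡ 4371, 2883^8 ≡ 7626, 2883^16 ≡ 10261, 2883^32 ≡ 4991, 2883^64 ≡ 6851, 2883^128 ≡ 6386, 2883^256 ≡ 9486, 2883^512 ≡ 8556.
649 = 512 + 128 + 8 + 1, so 2883^649 ≡ 8556·6386·7626·2883 ≡ 10013 (mod 10385).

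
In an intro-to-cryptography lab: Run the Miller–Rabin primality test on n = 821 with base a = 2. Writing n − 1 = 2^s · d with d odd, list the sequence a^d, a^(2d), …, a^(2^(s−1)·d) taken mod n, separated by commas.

n − 1 = 820 = 2^2 · 205, so s = 2 and d = 205.
x_0 = 2^205 mod 821 = 295.
x_1 = 295^2 mod 821 = 820.

295, 820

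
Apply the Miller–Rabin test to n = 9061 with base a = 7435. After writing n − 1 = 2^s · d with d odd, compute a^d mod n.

6369

n − 1 = 9060 = 2^2 · 2265, so s = 2 and d = 2265.
7435^2265 mod 9061 = 6369.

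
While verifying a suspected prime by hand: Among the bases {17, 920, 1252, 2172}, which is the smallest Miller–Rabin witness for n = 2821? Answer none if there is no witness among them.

none

n − 1 = 2820 = 2^2 · 705, so s = 2 and d = 705.
Base 17: x_0 = 17^705 mod 2821 = 2820. x_0 = 2820 ≡ −1, so 17 is not a witness.
Base 920: x_0 = 920^705 mod 2821 = 2820. x_0 = 2820 ≡ −1, so 920 is not a witness.
Base 1252: x_0 = 1252^705 mod 2821 = 2820. x_0 = 2820 ≡ −1, so 1252 is not a witness.
Base 2172: x_0 = 2172^705 mod 2821 = 1. x_0 = 1, so 2172 is not a witness.
No listed base is a witness for 2821.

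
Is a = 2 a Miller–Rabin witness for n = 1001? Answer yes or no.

n − 1 = 1000 = 2^3 · 125, so s = 3 and d = 125.
x_0 = 2^125 mod 1001 = 32.
x_0 is neither 1 nor 1000, so continue squaring.
x_1 = 32^2 mod 1001 = 23.
x_2 = 23^2 mod 1001 = 529.
Reached i = s−1 = 2 without hitting −1: 2 is a Miller–Rabin witness and 1001 is composite.

yes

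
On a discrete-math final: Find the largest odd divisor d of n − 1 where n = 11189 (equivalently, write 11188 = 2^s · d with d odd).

Halving: 11188 → 5594 → 2797; 2797 is odd.
So 11188 = 2^2 · 2797.

2797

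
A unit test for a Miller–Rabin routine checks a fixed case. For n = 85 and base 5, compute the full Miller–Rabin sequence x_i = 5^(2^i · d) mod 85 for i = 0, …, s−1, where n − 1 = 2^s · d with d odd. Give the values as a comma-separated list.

n − 1 = 84 = 2^2 · 21, so s = 2 and d = 21.
x_0 = 5^21 mod 85 = 65.
x_1 = 65^2 mod 85 = 60.

65, 60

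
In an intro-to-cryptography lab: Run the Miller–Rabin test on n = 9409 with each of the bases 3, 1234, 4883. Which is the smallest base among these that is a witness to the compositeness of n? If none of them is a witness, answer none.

3

n − 1 = 9408 = 2^6 · 147, so s = 6 and d = 147.
Base 3: x_0 = 3^147 mod 9409 = 4004. x_0 is neither 1 nor 9408, so continue squaring. x_1 = 4004^2 mod 9409 = 8489. x_2 = 8489^2 mod 9409 = 8999. x_3 = 8999^2 mod 9409 = 8147. x_4 = 8147^2 mod 9409 = 2523. x_5 = 2523^2 mod 9409 = 5045. Reached i = s−1 = 5 without hitting −1: 3 is a Miller–Rabin witness and 9409 is composite.
Base 1234: x_0 = 1234^147 mod 9409 = 5246. x_0 is neither 1 nor 9408, so continue squaring. x_1 = 5246^2 mod 9409 = 8600. x_2 = 8600^2 mod 9409 = 5260. x_3 = 5260^2 mod 9409 = 5140. x_4 = 5140^2 mod 9409 = 8537. x_5 = 8537^2 mod 9409 = 7664. Reached i = s−1 = 5 without hitting −1: 1234 is a Miller–Rabin witness and 9409 is composite.
Base 4883: x_0 = 4883^147 mod 9409 = 532. x_0 is neither 1 nor 9408, so continue squaring. x_1 = 532^2 mod 9409 = 754. x_2 = 754^2 mod 9409 = 3976. x_3 = 3976^2 mod 9409 = 1456. x_4 = 1456^2 mod 9409 = 2911. x_5 = 2911^2 mod 9409 = 5821. Reached i = s−1 = 5 without hitting −1: 4883 is a Miller–Rabin witness and 9409 is composite.
The smallest witness among the given bases is 3.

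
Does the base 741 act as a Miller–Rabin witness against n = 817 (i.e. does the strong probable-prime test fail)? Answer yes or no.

n − 1 = 816 = 2^4 · 51, so s = 4 and d = 51.
Repeated squaring mod 817: 741^1 ≡ 741, 741^2 ≡ 57, 741^4 ≡ 798, 741^8 ≡ 361, 741^16 ≡ 418, 741^32 ≡ 703.
51 = 32 + 16 + 2 + 1, so 741^51 ≡ 703·418·57·741 ≡ 342 (mod 817).
x_0 = 741^51 mod 817 = 342.
x_0 is neither 1 nor 816, so continue squaring.
x_1 = 342^2 mod 817 = 133.
x_2 = 133^2 mod 817 = 532.
x_3 = 532^2 mod 817 = 342.
Reached i = s−1 = 3 without hitting −1: 741 is a Miller–Rabin witness and 817 is composite.

yes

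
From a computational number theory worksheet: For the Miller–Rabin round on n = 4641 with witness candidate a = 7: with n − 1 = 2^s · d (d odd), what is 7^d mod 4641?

n − 1 = 4640 = 2^5 · 145, so s = 5 and d = 145.
7^145 mod 4641 = 7.

7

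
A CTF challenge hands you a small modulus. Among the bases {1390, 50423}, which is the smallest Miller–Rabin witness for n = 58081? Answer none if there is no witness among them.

1390

n − 1 = 58080 = 2^5 · 1815, so s = 5 and d = 1815.
Base 1390: x_0 = 1390^1815 mod 58081 = 30651. x_0 is neither 1 nor 58080, so continue squaring. x_1 = 30651^2 mod 58081 = 23626. x_2 = 23626^2 mod 58081 = 29466. x_3 = 29466^2 mod 58081 = 50368. x_4 = 50368^2 mod 58081 = 15425. Reached i = s−1 = 4 without hitting −1: 1390 is a Miller–Rabin witness and 58081 is composite.
Base 50423: x_0 = 50423^1815 mod 58081 = 26029. x_0 is neither 1 nor 58080, so continue squaring. x_1 = 26029^2 mod 58081 = 52057. x_2 = 52057^2 mod 58081 = 46032. x_3 = 46032^2 mod 58081 = 33982. x_4 = 33982^2 mod 58081 = 9882. Reached i = s−1 = 4 without hitting −1: 50423 is a Miller–Rabin witness and 58081 is composite.
The smallest witness among the given bases is 1390.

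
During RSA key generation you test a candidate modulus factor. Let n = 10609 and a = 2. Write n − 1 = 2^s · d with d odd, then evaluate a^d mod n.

2370

n − 1 = 10608 = 2^4 · 663, so s = 4 and d = 663.
Repeated squaring mod 10609: 2^1 ≡ 2, 2^2 ≡ 4, 2^4 ≡ 16, 2^8 ≡ 256, 2^16 ≡ 1882, 2^32 ≡ 9127, 2^64 ≡ 261, 2^128 ≡ 4467, 2^256 ≡ 9169, 2^512 ≡ 4845.
663 = 512 + 128 + 16 + 4 + 2 + 1, so 2^663 ≡ 4845·4467·1882·16·4·2 ≡ 2370 (mod 10609).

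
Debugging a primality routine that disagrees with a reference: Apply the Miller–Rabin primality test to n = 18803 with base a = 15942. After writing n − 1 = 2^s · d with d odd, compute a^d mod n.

18802

n − 1 = 18802 = 2^1 · 9401, so s = 1 and d = 9401.
15942^9401 mod 18803 = 18802.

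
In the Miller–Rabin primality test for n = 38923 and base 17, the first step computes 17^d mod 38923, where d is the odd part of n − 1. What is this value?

38922

n − 1 = 38922 = 2^1 · 19461, so s = 1 and d = 19461.
17^19461 mod 38923 = 38922.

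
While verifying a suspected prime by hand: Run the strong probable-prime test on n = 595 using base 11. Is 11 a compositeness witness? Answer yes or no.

n − 1 = 594 = 2^1 · 297, so s = 1 and d = 297.
x_0 = 11^297 mod 595 = 176.
x_0 ∉ {1, 594} and s = 1, so 11 is a Miller–Rabin witness and 595 is composite.

yes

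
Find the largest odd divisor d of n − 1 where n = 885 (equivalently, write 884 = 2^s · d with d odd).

221

Halving: 884 → 442 → 221; 221 is odd.
So 884 = 2^2 · 221.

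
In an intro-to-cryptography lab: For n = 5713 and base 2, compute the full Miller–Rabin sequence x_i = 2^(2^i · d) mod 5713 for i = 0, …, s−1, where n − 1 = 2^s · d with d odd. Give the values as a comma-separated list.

n − 1 = 5712 = 2^4 · 357, so s = 4 and d = 357.
x_0 = 2^357 mod 5713 = 4599.
x_1 = 4599^2 mod 5713 = 1275.
x_2 = 1275^2 mod 5713 = 3133.
x_3 = 3133^2 mod 5713 = 755.

4599, 1275, 3133, 755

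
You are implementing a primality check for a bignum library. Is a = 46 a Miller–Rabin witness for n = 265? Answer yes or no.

yes

n − 1 = 264 = 2^3 · 33, so s = 3 and d = 33.
Repeated squaring mod 265: 46^1 ≡ 46, 46^2 ≡ 261, 46^4 ≡ 16, 46^8 ≡ 256, 46^16 ≡ 81, 46^32 ≡ 201.
33 = 32 + 1, so 46^33 ≡ 201·46 ≡ 236 (mod 265).
x_0 = 46^33 mod 265 = 236.
x_0 is neither 1 nor 264, so continue squaring.
x_1 = 236^2 mod 265 = 46.
x_2 = 46^2 mod 265 = 261.
Reached i = s−1 = 2 without hitting −1: 46 is a Miller–Rabin witness and 265 is composite.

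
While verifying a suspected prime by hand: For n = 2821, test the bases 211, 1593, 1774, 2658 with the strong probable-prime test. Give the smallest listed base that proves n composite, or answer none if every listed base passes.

1593

n − 1 = 2820 = 2^2 · 705, so s = 2 and d = 705.
Base 211: x_0 = 211^705 mod 2821 = 1. x_0 = 1, so 211 is not a witness.
Base 1593: x_0 = 1593^705 mod 2821 = 1828. x_0 is neither 1 nor 2820, so continue squaring. x_1 = 1828^2 mod 2821 = 1520. Reached i = s−1 = 1 without hitting −1: 1593 is a Miller–Rabin witness and 2821 is composite.
Base 1774: x_0 = 1774^705 mod 2821 = 993. x_0 is neither 1 nor 2820, so continue squaring. x_1 = 993^2 mod 2821 = 1520. Reached i = s−1 = 1 without hitting −1: 1774 is a Miller–Rabin witness and 2821 is composite.
Base 2658: x_0 = 2658^705 mod 2821 = 1084. x_0 is neither 1 nor 2820, so continue squaring. x_1 = 1084^2 mod 2821 = 1520. Reached i = s−1 = 1 without hitting −1: 2658 is a Miller–Rabin witness and 2821 is composite.
The smallest witness among the given bases is 1593.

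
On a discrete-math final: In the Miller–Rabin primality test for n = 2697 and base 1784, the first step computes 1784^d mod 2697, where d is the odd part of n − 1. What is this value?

2306

n − 1 = 2696 = 2^3 · 337, so s = 3 and d = 337.
Repeated squaring mod 2697: 1784^1 ≡ 1784, 1784^2 ≡ 196, 1784^4 ≡ 658, 1784^8 ≡ 1444, 1784^16 ≡ 355, 1784^32 ≡ 1963, 1784^64 ≡ 2053, 1784^128 ≡ 2095, 1784^256 ≡ 1006.
337 = 256 + 64 + 16 + 1, so 1784^337 ≡ 1006·2053·355·1784 ≡ 2306 (mod 2697).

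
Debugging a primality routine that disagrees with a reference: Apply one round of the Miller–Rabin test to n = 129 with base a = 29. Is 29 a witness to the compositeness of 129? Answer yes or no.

n − 1 = 128 = 2^7 · 1, so s = 7 and d = 1.
x_0 = 29^1 mod 129 = 29.
x_0 is neither 1 nor 128, so continue squaring.
x_1 = 29^2 mod 129 = 67.
x_2 = 67^2 mod 129 = 103.
x_3 = 103^2 mod 129 = 31.
x_4 = 31^2 mod 129 = 58.
x_5 = 58^2 mod 129 = 10.
x_6 = 10^2 mod 129 = 100.
Reached i = s−1 = 6 without hitting −1: 29 is a Miller–Rabin witness and 129 is composite.

yes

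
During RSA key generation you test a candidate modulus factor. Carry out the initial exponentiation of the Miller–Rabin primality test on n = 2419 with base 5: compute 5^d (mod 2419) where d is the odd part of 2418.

2140

n − 1 = 2418 = 2^1 · 1209, so s = 1 and d = 1209.
Repeated squaring mod 2419: 5^1 ≡ 5, 5^2 ≡ 25, 5^4 ≡ 625, 5^8 ≡ 1166, 5^16 ≡ 78, 5^32 ≡ 1246, 5^64 ≡ 1937, 5^128 ≡ 100, 5^256 ≡ 324, 5^512 ≡ 959, 5^1024 ≡ 461.
1209 = 1024 + 128 + 32 + 16 + 8 + 1, so 5^1209 ≡ 461·100·1246·78·1166·5 ≡ 2140 (mod 2419).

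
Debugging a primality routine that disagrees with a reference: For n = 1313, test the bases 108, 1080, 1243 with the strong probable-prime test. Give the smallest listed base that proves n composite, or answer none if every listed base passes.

108

n − 1 = 1312 = 2^5 · 41, so s = 5 and d = 41.
Base 108: x_0 = 108^41 mod 1313 = 205. x_0 is neither 1 nor 1312, so continue squaring. x_1 = 205^2 mod 1313 = 9. x_2 = 9^2 mod 1313 = 81. x_3 = 81^2 mod 1313 = 1309. x_4 = 1309^2 mod 1313 = 16. Reached i = s−1 = 4 without hitting −1: 108 is a Miller–Rabin witness and 1313 is composite.
Base 1080: x_0 = 1080^41 mod 1313 = 131. x_0 is neither 1 nor 1312, so continue squaring. x_1 = 131^2 mod 1313 = 92. x_2 = 92^2 mod 1313 = 586. x_3 = 586^2 mod 1313 = 703. x_4 = 703^2 mod 1313 = 521. Reached i = s−1 = 4 without hitting −1: 1080 is a Miller–Rabin witness and 1313 is composite.
Base 1243: x_0 = 1243^41 mod 1313 = 879. x_0 is neither 1 nor 1312, so continue squaring. x_1 = 879^2 mod 1313 = 597. x_2 = 597^2 mod 1313 = 586. x_3 = 586^2 mod 1313 = 703. x_4 = 703^2 mod 1313 = 521. Reached i = s−1 = 4 without hitting −1: 1243 is a Miller–Rabin witness and 1313 is composite.
The smallest witness among the given bases is 108.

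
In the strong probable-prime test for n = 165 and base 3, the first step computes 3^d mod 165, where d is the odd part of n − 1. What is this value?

3

n − 1 = 164 = 2^2 · 41, so s = 2 and d = 41.
By repeated squaring, 3^41 ≡ 3 (mod 165).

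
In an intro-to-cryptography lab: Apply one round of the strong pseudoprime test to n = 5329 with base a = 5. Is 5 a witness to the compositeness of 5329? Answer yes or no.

n − 1 = 5328 = 2^4 · 333, so s = 4 and d = 333.
By repeated squaring, 5^333 ≡ 793 (mod 5329).
x_0 = 5^333 mod 5329 = 793.
x_0 is neither 1 nor 5328, so continue squaring.
x_1 = 793^2 mod 5329 = 27.
x_2 = 27^2 mod 5329 = 729.
x_3 = 729^2 mod 5329 = 3870.
Reached i = s−1 = 3 without hitting −1: 5 is a Miller–Rabin witness and 5329 is composite.

yes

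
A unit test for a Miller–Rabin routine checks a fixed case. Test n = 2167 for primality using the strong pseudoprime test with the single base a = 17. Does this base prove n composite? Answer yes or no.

yes

n − 1 = 2166 = 2^1 · 1083, so s = 1 and d = 1083.
Repeated squaring mod 2167: 17^1 ≡ 17, 17^2 ≡ 289, 17^4 ≡ 1175, 17^8 ≡ 246, 17^16 ≡ 2007, 17^32 ≡ 1763, 17^64 ≡ 691, 17^128 ≡ 741, 17^256 ≡ 830, 17^512 ≡ 1961, 17^1024 ≡ 1263.
1083 = 1024 + 32 + 16 + 8 + 2 + 1, so 17^1083 ≡ 1263·1763·2007·246·289·17 ≡ 513 (mod 2167).
x_0 = 17^1083 mod 2167 = 513.
x_0 ∉ {1, 2166} and s = 1, so 17 is a Miller–Rabin witness and 2167 is composite.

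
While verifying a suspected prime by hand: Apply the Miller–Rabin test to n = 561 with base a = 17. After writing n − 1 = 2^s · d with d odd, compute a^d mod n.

527

n − 1 = 560 = 2^4 · 35, so s = 4 and d = 35.
17^35 mod 561 = 527.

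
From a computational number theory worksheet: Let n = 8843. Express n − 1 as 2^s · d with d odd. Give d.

Halving: 8842 → 4421; 4421 is odd.
So 8842 = 2^1 · 4421.

4421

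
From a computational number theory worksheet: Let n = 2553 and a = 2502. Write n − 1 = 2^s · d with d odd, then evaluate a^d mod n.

162

n − 1 = 2552 = 2^3 · 319, so s = 3 and d = 319.
2502^319 mod 2553 = 162.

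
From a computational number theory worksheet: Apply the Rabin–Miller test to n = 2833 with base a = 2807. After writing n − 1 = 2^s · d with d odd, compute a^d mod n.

1278

n − 1 = 2832 = 2^4 · 177, so s = 4 and d = 177.
2807^177 mod 2833 = 1278.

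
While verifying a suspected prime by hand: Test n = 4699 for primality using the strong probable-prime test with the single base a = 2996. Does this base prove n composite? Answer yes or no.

no

n − 1 = 4698 = 2^1 · 2349, so s = 1 and d = 2349.
x_0 = 2996^2349 mod 4699 = 4698.
x_0 = 4698 ≡ −1, so 2996 is not a witness.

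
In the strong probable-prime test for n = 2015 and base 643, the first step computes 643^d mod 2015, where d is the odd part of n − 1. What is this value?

1207

n − 1 = 2014 = 2^1 · 1007, so s = 1 and d = 1007.
Repeated squaring mod 2015: 643^1 ≡ 643, 643^2 ≡ 374, 643^4 ≡ 841, 643^8 ≡ 16, 643^16 ≡ 256, 643^32 ≡ 1056, 643^64 ≡ 841, 643^128 ≡ 16, 643^256 ≡ 256, 643^512 ≡ 1056.
1007 = 512 + 256 + 128 + 64 + 32 + 8 + 4 + 2 + 1, so 643^1007 ≡ 1056·256·16·841·1056·16·841·374·643 ≡ 1207 (mod 2015).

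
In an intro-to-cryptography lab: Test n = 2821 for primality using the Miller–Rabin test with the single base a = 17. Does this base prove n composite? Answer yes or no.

n − 1 = 2820 = 2^2 · 705, so s = 2 and d = 705.
x_0 = 17^705 mod 2821 = 2820.
x_0 = 2820 ≡ −1, so 17 is not a witness.

no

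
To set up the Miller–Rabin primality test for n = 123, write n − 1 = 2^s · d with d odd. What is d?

61

Halving: 122 → 61; 61 is odd.
So 122 = 2^1 · 61.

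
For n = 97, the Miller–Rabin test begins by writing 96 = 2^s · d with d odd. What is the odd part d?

3

Halving: 96 → 48 → 24 → 12 → 6 → 3; 3 is odd.
So 96 = 2^5 · 3.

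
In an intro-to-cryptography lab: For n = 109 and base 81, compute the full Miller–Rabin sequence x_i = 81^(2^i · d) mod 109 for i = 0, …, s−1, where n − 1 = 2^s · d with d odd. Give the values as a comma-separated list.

1, 1

n − 1 = 108 = 2^2 · 27, so s = 2 and d = 27.
x_0 = 81^27 mod 109 = 1.
x_1 = 1^2 mod 109 = 1.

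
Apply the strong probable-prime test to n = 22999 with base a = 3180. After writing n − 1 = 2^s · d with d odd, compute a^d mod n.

21732

n − 1 = 22998 = 2^1 · 11499, so s = 1 and d = 11499.
Repeated squaring mod 22999: 3180^1 ≡ 3180, 3180^2 ≡ 15839, 3180^4 ≡ 829, 3180^8 ≡ 20270, 3180^16 ≡ 18764, 3180^32 ≡ 19004, 3180^64 ≡ 21718, 3180^128 ≡ 8032, 3180^256 ≡ 829, 3180^512 ≡ 20270, 3180^1024 ≡ 18764, 3180^2048 ≡ 19004, 3180^4096 ≡ 21718, 3180^8192 ≡ 8032.
11499 = 8192 + 2048 + 1024 + 128 + 64 + 32 + 8 + 2 + 1, so 3180^11499 ≡ 8032·19004·18764·8032·21718·19004·20270·15839·3180 ≡ 21732 (mod 22999).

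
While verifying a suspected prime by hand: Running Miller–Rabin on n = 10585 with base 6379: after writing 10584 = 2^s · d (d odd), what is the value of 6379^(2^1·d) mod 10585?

4061

n − 1 = 10584 = 2^3 · 1323, so s = 3 and d = 1323.
x_0 = 6379^1323 mod 10585 = 3044.
x_1 = 3044^2 mod 10585 = 4061.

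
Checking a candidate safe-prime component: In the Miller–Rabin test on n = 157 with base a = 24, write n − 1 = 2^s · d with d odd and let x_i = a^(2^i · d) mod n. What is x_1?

156

n − 1 = 156 = 2^2 · 39, so s = 2 and d = 39.
x_0 = 24^39 mod 157 = 129.
x_1 = 129^2 mod 157 = 156.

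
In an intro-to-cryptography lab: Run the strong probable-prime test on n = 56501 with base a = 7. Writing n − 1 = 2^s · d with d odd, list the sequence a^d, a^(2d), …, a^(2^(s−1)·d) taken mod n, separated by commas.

n − 1 = 56500 = 2^2 · 14125, so s = 2 and d = 14125.
x_0 = 7^14125 mod 56501 = 1.
x_1 = 1^2 mod 56501 = 1.

1, 1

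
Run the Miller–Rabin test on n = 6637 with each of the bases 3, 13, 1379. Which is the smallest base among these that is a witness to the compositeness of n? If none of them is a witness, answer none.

none

n − 1 = 6636 = 2^2 · 1659, so s = 2 and d = 1659.
Base 3: x_0 = 3^1659 mod 6637 = 6636. x_0 = 6636 ≡ −1, so 3 is not a witness.
Base 13: x_0 = 13^1659 mod 6637 = 3809. x_0 is neither 1 nor 6636, so continue squaring. x_1 = 3809^2 mod 6637 = 6636. x_1 ≡ −1, so 13 is not a witness.
Base 1379: x_0 = 1379^1659 mod 6637 = 6636. x_0 = 6636 ≡ −1, so 1379 is not a witness.
No listed base is a witness for 6637.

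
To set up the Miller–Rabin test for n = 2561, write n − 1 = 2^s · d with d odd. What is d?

5

Halving: 2560 → 1280 → 640 → 320 → 160 → 80 → 40 → 20 → 10 → 5; 5 is odd.
So 2560 = 2^9 · 5.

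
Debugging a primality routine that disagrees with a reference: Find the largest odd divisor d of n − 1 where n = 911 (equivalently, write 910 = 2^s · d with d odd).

455

Halving: 910 → 455; 455 is odd.
So 910 = 2^1 · 455.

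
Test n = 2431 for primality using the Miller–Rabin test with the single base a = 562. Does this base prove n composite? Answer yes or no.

no

n − 1 = 2430 = 2^1 · 1215, so s = 1 and d = 1215.
x_0 = 562^1215 mod 2431 = 1.
x_0 = 1, so 562 is not a witness.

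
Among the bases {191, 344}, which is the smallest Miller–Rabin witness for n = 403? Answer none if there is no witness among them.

n − 1 = 402 = 2^1 · 201, so s = 1 and d = 201.
Base 191: x_0 = 191^201 mod 403 = 1. x_0 = 1, so 191 is not a witness.
Base 344: x_0 = 344^201 mod 403 = 356. x_0 ∉ {1, 402} and s = 1, so 344 is a Miller–Rabin witness and 403 is composite.
The smallest witness among the given bases is 344.

344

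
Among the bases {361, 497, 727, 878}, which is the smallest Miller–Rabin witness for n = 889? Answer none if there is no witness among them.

n − 1 = 888 = 2^3 · 111, so s = 3 and d = 111.
Base 361: x_0 = 361^111 mod 889 = 1. x_0 = 1, so 361 is not a witness.
Base 497: x_0 = 497^111 mod 889 = 294. x_0 is neither 1 nor 888, so continue squaring. x_1 = 294^2 mod 889 = 203. x_2 = 203^2 mod 889 = 315. Reached i = s−1 = 2 without hitting −1: 497 is a Miller–Rabin witness and 889 is composite.
Base 727: x_0 = 727^111 mod 889 = 839. x_0 is neither 1 nor 888, so continue squaring. x_1 = 839^2 mod 889 = 722. x_2 = 722^2 mod 889 = 330. Reached i = s−1 = 2 without hitting −1: 727 is a Miller–Rabin witness and 889 is composite.
Base 878: x_0 = 878^111 mod 889 = 167. x_0 is neither 1 nor 888, so continue squaring. x_1 = 167^2 mod 889 = 330. x_2 = 330^2 mod 889 = 442. Reached i = s−1 = 2 without hitting −1: 878 is a Miller–Rabin witness and 889 is composite.
The smallest witness among the given bases is 497.

497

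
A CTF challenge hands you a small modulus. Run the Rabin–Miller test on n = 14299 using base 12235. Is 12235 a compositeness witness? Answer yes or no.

n − 1 = 14298 = 2^1 · 7149, so s = 1 and d = 7149.
x_0 = 12235^7149 mod 14299 = 12079.
x_0 ∉ {1, 14298} and s = 1, so 12235 is a Miller–Rabin witness and 14299 is composite.

yes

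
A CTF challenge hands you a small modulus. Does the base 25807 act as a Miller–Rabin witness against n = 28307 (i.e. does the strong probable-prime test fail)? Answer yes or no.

no

n − 1 = 28306 = 2^1 · 14153, so s = 1 and d = 14153.
Repeated squaring mod 28307: 25807^1 ≡ 25807, 25807^2 ≡ 22460, 25807^4 ≡ 20860, 25807^8 ≡ 4396, 25807^16 ≡ 19442, 25807^32 ≡ 7993, 25807^64 ≡ 27457, 25807^128 ≡ 14825, 25807^256 ≡ 5077, 25807^512 ≡ 16559, 25807^1024 ≡ 18879, 25807^2048 ≡ 3204, 25807^4096 ≡ 18482, 25807^8192 ≡ 3755.
14153 = 8192 + 4096 + 1024 + 512 + 256 + 64 + 8 + 1, so 25807^14153 ≡ 3755·18482·18879·16559·5077·27457·4396·25807 ≡ 28306 (mod 28307).
x_0 = 25807^14153 mod 28307 = 28306.
x_0 = 28306 ≡ −1, so 25807 is not a witness.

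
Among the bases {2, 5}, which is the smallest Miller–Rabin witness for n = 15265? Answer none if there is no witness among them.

n − 1 = 15264 = 2^5 · 477, so s = 5 and d = 477.
Base 2: x_0 = 2^477 mod 15265 = 5162. x_0 is neither 1 nor 15264, so continue squaring. x_1 = 5162^2 mod 15265 = 8819. x_2 = 8819^2 mod 15265 = 14851. x_3 = 14851^2 mod 15265 = 3481. x_4 = 3481^2 mod 15265 = 12216. Reached i = s−1 = 4 without hitting −1: 2 is a Miller–Rabin witness and 15265 is composite.
Base 5: x_0 = 5^477 mod 15265 = 6415. x_0 is neither 1 nor 15264, so continue squaring. x_1 = 6415^2 mod 15265 = 13050. x_2 = 13050^2 mod 15265 = 6160. x_3 = 6160^2 mod 15265 = 12075. x_4 = 12075^2 mod 15265 = 9610. Reached i = s−1 = 4 without hitting −1: 5 is a Miller–Rabin witness and 15265 is composite.
The smallest witness among the given bases is 2.

2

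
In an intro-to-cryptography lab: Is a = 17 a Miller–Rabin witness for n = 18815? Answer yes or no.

n − 1 = 18814 = 2^1 · 9407, so s = 1 and d = 9407.
x_0 = 17^9407 mod 18815 = 9438.
x_0 ∉ {1, 18814} and s = 1, so 17 is a Miller–Rabin witness and 18815 is composite.

yes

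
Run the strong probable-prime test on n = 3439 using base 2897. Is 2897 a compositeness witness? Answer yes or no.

n − 1 = 3438 = 2^1 · 1719, so s = 1 and d = 1719.
x_0 = 2897^1719 mod 3439 = 1.
x_0 = 1, so 2897 is not a witness.

no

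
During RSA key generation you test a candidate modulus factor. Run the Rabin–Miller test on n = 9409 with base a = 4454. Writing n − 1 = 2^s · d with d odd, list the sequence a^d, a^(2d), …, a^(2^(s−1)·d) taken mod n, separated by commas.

5405, 8489, 8999, 8147, 2523, 5045

n − 1 = 9408 = 2^6 · 147, so s = 6 and d = 147.
x_0 = 4454^147 mod 9409 = 5405.
x_1 = 5405^2 mod 9409 = 8489.
x_2 = 8489^2 mod 9409 = 8999.
x_3 = 8999^2 mod 9409 = 8147.
x_4 = 8147^2 mod 9409 = 2523.
x_5 = 2523^2 mod 9409 = 5045.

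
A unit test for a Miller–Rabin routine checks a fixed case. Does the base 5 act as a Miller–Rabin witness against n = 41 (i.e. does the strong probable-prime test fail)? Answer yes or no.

no

n − 1 = 40 = 2^3 · 5, so s = 3 and d = 5.
Repeated squaring mod 41: 5^1 ≡ 5, 5^2 ≡ 25, 5^4 ≡ 10.
5 = 4 + 1, so 5^5 ≡ 10·5 ≡ 9 (mod 41).
x_0 = 5^5 mod 41 = 9.
x_0 is neither 1 nor 40, so continue squaring.
x_1 = 9^2 mod 41 = 40.
x_1 ≡ −1, so 5 is not a witness.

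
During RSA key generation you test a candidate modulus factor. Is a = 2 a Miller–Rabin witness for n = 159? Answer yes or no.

n − 1 = 158 = 2^1 · 79, so s = 1 and d = 79.
x_0 = 2^79 mod 159 = 104.
x_0 ∉ {1, 158} and s = 1, so 2 is a Miller–Rabin witness and 159 is composite.

yes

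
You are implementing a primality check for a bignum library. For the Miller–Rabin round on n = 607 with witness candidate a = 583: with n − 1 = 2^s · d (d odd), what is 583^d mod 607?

n − 1 = 606 = 2^1 · 303, so s = 1 and d = 303.
583^303 mod 607 = 1.

1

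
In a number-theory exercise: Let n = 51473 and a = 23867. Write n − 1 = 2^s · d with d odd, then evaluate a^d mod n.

41445

n − 1 = 51472 = 2^4 · 3217, so s = 4 and d = 3217.
23867^3217 mod 51473 = 41445.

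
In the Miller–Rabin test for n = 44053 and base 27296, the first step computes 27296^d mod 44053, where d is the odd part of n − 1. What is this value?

n − 1 = 44052 = 2^2 · 11013, so s = 2 and d = 11013.
27296^11013 mod 44053 = 35548.

35548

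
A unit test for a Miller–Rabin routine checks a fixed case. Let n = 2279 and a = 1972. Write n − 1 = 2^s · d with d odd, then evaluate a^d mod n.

n − 1 = 2278 = 2^1 · 1139, so s = 1 and d = 1139.
1972^1139 mod 2279 = 308.

308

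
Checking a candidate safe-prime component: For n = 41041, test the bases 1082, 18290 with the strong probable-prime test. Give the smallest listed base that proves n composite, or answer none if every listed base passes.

none

n − 1 = 41040 = 2^4 · 2565, so s = 4 and d = 2565.
Base 1082: x_0 = 1082^2565 mod 41041 = 1. x_0 = 1, so 1082 is not a witness.
Base 18290: x_0 = 18290^2565 mod 41041 = 41040. x_0 = 41040 ≡ −1, so 18290 is not a witness.
No listed base is a witness for 41041.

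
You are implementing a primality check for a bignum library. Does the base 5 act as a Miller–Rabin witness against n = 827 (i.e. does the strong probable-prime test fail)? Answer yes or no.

n − 1 = 826 = 2^1 · 413, so s = 1 and d = 413.
x_0 = 5^413 mod 827 = 826.
x_0 = 826 ≡ −1, so 5 is not a witness.

no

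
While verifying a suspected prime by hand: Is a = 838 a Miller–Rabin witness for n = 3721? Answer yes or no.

no

n − 1 = 3720 = 2^3 · 465, so s = 3 and d = 465.
x_0 = 838^465 mod 3721 = 3720.
x_0 = 3720 ≡ −1, so 838 is not a witness.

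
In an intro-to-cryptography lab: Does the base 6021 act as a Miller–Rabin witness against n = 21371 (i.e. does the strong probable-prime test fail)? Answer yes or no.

n − 1 = 21370 = 2^1 · 10685, so s = 1 and d = 10685.
x_0 = 6021^10685 mod 21371 = 1.
x_0 = 1, so 6021 is not a witness.

no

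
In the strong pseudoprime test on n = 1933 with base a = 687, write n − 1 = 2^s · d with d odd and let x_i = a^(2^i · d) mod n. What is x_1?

n − 1 = 1932 = 2^2 · 483, so s = 2 and d = 483.
x_0 = 687^483 mod 1933 = 598.
x_1 = 598^2 mod 1933 = 1932.

1932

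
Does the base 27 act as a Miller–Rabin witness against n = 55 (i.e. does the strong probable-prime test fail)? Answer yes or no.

n − 1 = 54 = 2^1 · 27, so s = 1 and d = 27.
Repeated squaring mod 55: 27^1 ≡ 27, 27^2 ≡ 14, 27^4 ≡ 31, 27^8 ≡ 26, 27^16 ≡ 16.
27 = 16 + 8 + 2 + 1, so 27^27 ≡ 16·26·14·27 ≡ 3 (mod 55).
x_0 = 27^27 mod 55 = 3.
x_0 ∉ {1, 54} and s = 1, so 27 is a Miller–Rabin witness and 55 is composite.

yes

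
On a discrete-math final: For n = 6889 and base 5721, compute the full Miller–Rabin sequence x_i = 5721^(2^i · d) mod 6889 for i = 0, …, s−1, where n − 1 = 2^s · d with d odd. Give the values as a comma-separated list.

2574, 5147, 3404

n − 1 = 6888 = 2^3 · 861, so s = 3 and d = 861.
x_0 = 5721^861 mod 6889 = 2574.
x_1 = 2574^2 mod 6889 = 5147.
x_2 = 5147^2 mod 6889 = 3404.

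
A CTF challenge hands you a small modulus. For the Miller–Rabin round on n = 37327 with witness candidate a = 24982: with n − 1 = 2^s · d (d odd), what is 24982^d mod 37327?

17518

n − 1 = 37326 = 2^1 · 18663, so s = 1 and d = 18663.
24982^18663 mod 37327 = 17518.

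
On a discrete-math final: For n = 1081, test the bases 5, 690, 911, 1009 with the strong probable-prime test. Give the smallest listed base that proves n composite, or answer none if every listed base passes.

n − 1 = 1080 = 2^3 · 135, so s = 3 and d = 135.
Base 5: x_0 = 5^135 mod 1081 = 608. x_0 is neither 1 nor 1080, so continue squaring. x_1 = 608^2 mod 1081 = 1043. x_2 = 1043^2 mod 1081 = 363. Reached i = s−1 = 2 without hitting −1: 5 is a Miller–Rabin witness and 1081 is composite.
Base 690: x_0 = 690^135 mod 1081 = 115. x_0 is neither 1 nor 1080, so continue squaring. x_1 = 115^2 mod 1081 = 253. x_2 = 253^2 mod 1081 = 230. Reached i = s−1 = 2 without hitting −1: 690 is a Miller–Rabin witness and 1081 is composite.
Base 911: x_0 = 911^135 mod 1081 = 858. x_0 is neither 1 nor 1080, so continue squaring. x_1 = 858^2 mod 1081 = 3. x_2 = 3^2 mod 1081 = 9. Reached i = s−1 = 2 without hitting −1: 911 is a Miller–Rabin witness and 1081 is composite.
Base 1009: x_0 = 1009^135 mod 1081 = 226. x_0 is neither 1 nor 1080, so continue squaring. x_1 = 226^2 mod 1081 = 269. x_2 = 269^2 mod 1081 = 1015. Reached i = s−1 = 2 without hitting −1: 1009 is a Miller–Rabin witness and 1081 is composite.
The smallest witness among the given bases is 5.

5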